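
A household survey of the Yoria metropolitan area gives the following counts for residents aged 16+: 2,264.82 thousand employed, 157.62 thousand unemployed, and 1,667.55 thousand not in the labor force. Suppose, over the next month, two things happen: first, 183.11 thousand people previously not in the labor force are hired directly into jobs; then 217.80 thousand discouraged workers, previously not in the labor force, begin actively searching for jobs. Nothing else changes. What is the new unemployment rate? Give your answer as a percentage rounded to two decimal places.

New unemployment rate ≈ 13.30%.

Initially, labor force = 2,264.82 + 157.62 = 2,422.44 thousand, so u = 157.62/2,422.44 = 6.51%.
After the first change, employed and labor force both rise by 183.11; unemployed unchanged → E = 2,447.93, U = 157.62, labor force = 2,605.55 thousand.
After the second change, unemployed and labor force both rise by 217.80 → E = 2,447.93, U = 375.42, labor force = 2,823.35 thousand.
New unemployment rate = 375.42 / 2,823.35 = 13.30%.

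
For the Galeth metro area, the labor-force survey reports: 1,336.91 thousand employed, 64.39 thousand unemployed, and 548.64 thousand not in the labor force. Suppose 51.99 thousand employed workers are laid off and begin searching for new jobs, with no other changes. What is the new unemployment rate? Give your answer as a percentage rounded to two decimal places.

Initially, labor force = 1,336.91 + 64.39 = 1,401.30 thousand, so u = 64.39/1,401.30 = 4.60%.
After the change, employed falls and unemployed rises by 51.99; labor force unchanged → E = 1,284.92, U = 116.38, labor force = 1,401.30 thousand.
New unemployment rate = 116.38 / 1,401.30 = 8.31%.

New unemployment rate ≈ 8.31%.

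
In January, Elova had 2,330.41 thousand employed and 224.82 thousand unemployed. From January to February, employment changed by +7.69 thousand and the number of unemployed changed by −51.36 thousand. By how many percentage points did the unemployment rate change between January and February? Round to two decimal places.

The unemployment rate changed by −1.89 percentage points.

January: labor force = 2,330.41 + 224.82 = 2,555.23; u = 224.82/2,555.23 = 8.80%.
February: labor force = 2,338.10 + 173.46 = 2,511.56; u = 173.46/2,511.56 = 6.91%.
Change = 6.91% − 8.80% = −1.89 pp.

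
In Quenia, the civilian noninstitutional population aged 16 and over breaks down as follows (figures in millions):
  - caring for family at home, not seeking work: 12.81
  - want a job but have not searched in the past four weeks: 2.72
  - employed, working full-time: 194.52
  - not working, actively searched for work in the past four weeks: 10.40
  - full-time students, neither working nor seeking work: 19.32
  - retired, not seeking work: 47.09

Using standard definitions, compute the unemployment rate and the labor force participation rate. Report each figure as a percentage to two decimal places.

Employed = 194.52 million.
Unemployed = 10.40 million.
Labor force = 194.52 + 10.40 = 204.92 million.
Not in labor force = 12.81 + 2.72 + 19.32 + 47.09 = 81.94 million (those not working and not actively searching are outside the labor force — including those who want a job but have given up searching).
Civilian working-age population = 204.92 + 81.94 = 286.86 million.
Unemployment rate = 10.40 / 204.92 = 5.08%.
Labor force participation rate = 204.92 / 286.86 = 71.44%.

Unemployment rate ≈ 5.08%; labor force participation rate ≈ 71.44%.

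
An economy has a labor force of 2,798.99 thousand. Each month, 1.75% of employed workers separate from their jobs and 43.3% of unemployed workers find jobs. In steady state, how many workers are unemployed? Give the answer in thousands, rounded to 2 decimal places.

About 108.73 thousand are unemployed in steady state.

Steady-state unemployment rate u* = s/(s+f) = 1.75/(1.75+43.3) = 0.038846.
Unemployed = u* × labor force = 0.038846 × 2,798.99 ≈ 108.73 thousand.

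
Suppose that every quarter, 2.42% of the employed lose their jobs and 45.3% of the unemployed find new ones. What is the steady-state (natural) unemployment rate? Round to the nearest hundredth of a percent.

Steady-state unemployment rate ≈ 5.07%.

At steady state the flows balance: s·E = f·U, so U/(E+U) = s/(s+f).
u* = 2.42 / (2.42 + 45.3) = 2.42 / 47.72 = 5.07%.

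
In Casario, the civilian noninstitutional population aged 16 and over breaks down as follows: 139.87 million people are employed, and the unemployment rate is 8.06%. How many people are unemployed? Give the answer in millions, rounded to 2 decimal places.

Let U be the number unemployed. The labor force is E + U, and U/(E+U) = 0.0806.
So U = 0.0806 × 139.87 / (1 − 0.0806) = 11.2735 / 0.9194 ≈ 12.26 million.

About 12.26 million are unemployed.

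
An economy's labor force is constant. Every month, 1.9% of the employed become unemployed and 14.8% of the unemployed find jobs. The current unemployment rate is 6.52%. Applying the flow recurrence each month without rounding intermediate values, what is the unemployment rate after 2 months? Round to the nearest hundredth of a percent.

Unemployment rate after two months ≈ 8.01%.

With a fixed labor force, u_{t+1} = u_t + s·(1−u_t) − f·u_t = u_t·(1−s−f) + s.
Here 1−s−f = 0.833 and s = 0.019.
u_1 = 0.065200 × 0.833 + 0.019 = 0.073312.
u_2 = 0.073312 × 0.833 + 0.019 = 0.080069.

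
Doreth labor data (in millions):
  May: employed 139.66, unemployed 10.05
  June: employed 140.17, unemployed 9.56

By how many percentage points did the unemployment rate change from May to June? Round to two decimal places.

The unemployment rate changed by −0.33 percentage points.

May: labor force = 139.66 + 10.05 = 149.71; u = 10.05/149.71 = 6.71%.
June: labor force = 140.17 + 9.56 = 149.73; u = 9.56/149.73 = 6.38%.
Change = 6.38% − 6.71% = −0.33 pp.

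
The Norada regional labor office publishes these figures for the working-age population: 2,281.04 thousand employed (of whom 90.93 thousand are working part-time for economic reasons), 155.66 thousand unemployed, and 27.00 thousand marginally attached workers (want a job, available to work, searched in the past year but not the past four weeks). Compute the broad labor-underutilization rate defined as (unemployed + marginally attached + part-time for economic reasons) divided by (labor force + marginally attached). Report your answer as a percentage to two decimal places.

Broad underutilization rate ≈ 11.10%.

Labor force = 2,281.04 + 155.66 = 2,436.70 thousand.
Numerator = 155.66 + 27.00 + 90.93 = 273.59 thousand.
Denominator = 2,436.70 + 27.00 = 2,463.70 thousand.
Broad rate = 273.59 / 2,463.70 = 11.10%.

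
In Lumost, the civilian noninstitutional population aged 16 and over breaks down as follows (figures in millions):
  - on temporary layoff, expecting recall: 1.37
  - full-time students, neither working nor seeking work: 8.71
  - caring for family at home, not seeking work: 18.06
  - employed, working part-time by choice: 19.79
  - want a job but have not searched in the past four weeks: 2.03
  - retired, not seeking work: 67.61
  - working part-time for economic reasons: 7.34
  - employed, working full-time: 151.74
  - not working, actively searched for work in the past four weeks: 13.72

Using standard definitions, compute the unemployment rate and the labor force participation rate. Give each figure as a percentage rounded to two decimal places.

Employed = 19.79 + 7.34 + 151.74 = 178.87 million (anyone who worked, including part-time for economic reasons, counts as employed).
Unemployed = 1.37 + 13.72 = 15.09 million (jobless and actively searching, or on temporary layoff).
Labor force = 178.87 + 15.09 = 193.96 million.
Not in labor force = 8.71 + 18.06 + 2.03 + 67.61 = 96.41 million (those not working and not actively searching are outside the labor force — including those who want a job but have given up searching).
Civilian working-age population = 193.96 + 96.41 = 290.37 million.
Unemployment rate = 15.09 / 193.96 = 7.78%.
Labor force participation rate = 193.96 / 290.37 = 66.80%.

Unemployment rate ≈ 7.78%; labor force participation rate ≈ 66.80%.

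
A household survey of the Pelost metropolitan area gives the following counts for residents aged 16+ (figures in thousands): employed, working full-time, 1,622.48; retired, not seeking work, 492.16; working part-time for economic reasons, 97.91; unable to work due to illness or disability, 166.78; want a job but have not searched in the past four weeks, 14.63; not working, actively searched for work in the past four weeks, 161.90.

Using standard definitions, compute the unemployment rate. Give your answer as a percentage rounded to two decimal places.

Unemployment rate ≈ 8.60%.

Employed = 1,622.48 + 97.91 = 1,720.39 thousand (anyone who worked, including part-time for economic reasons, counts as employed).
Unemployed = 161.90 thousand.
Labor force = 1,720.39 + 161.90 = 1,882.29 thousand.
Unemployment rate = 161.90 / 1,882.29 = 8.60%.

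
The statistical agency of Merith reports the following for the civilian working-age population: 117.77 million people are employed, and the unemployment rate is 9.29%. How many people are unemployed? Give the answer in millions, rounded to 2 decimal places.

About 12.06 million are unemployed.

Let U be the number unemployed. The labor force is E + U, and U/(E+U) = 0.0929.
So U = 0.0929 × 117.77 / (1 − 0.0929) = 10.9408 / 0.9071 ≈ 12.06 million.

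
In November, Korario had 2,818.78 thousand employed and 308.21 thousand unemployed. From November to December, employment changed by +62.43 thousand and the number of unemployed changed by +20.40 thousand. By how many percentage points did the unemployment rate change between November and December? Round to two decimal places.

November: labor force = 2,818.78 + 308.21 = 3,126.99; u = 308.21/3,126.99 = 9.86%.
December: labor force = 2,881.21 + 328.61 = 3,209.82; u = 328.61/3,209.82 = 10.24%.
Change = 10.24% − 9.86% = +0.38 pp.

The unemployment rate changed by +0.38 percentage points.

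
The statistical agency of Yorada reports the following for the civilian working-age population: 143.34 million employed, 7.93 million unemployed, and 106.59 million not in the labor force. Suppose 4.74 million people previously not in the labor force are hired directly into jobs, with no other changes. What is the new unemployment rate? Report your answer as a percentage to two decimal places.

New unemployment rate ≈ 5.08%.

Initially, labor force = 143.34 + 7.93 = 151.27 million, so u = 7.93/151.27 = 5.24%.
After the change, employed and labor force both rise by 4.74; unemployed unchanged → E = 148.08, U = 7.93, labor force = 156.01 million.
New unemployment rate = 7.93 / 156.01 = 5.08%.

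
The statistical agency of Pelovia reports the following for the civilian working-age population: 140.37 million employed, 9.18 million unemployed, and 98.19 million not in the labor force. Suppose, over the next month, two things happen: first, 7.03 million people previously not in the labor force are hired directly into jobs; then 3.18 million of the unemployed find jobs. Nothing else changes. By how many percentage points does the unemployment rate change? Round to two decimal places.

Initially, labor force = 140.37 + 9.18 = 149.55 million, so u = 9.18/149.55 = 6.14%.
After the first change, employed and labor force both rise by 7.03; unemployed unchanged → E = 147.40, U = 9.18, labor force = 156.58 million.
After the second change, unemployed falls and employed rises by 3.18; labor force unchanged → E = 150.58, U = 6.00, labor force = 156.58 million.
New unemployment rate = 6.00 / 156.58 = 3.83%.
Change = 3.83% − 6.14% = −2.31 percentage points.

The unemployment rate changes by −2.31 percentage points.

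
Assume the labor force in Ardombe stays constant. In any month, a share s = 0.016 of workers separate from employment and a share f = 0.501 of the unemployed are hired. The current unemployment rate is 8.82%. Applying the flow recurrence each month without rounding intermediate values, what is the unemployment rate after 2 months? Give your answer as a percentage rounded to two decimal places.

Unemployment rate after two months ≈ 4.43%.

With a fixed labor force, u_{t+1} = u_t + s·(1−u_t) − f·u_t = u_t·(1−s−f) + s.
Here 1−s−f = 0.483 and s = 0.016.
u_1 = 0.088200 × 0.483 + 0.016 = 0.058601.
u_2 = 0.058601 × 0.483 + 0.016 = 0.044304.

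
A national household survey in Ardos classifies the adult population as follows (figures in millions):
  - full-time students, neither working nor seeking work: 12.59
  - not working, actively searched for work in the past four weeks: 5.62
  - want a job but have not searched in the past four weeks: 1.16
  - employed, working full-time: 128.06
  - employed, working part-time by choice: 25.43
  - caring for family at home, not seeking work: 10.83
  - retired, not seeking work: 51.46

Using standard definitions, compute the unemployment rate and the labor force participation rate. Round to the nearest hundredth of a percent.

Employed = 128.06 + 25.43 = 153.49 million.
Unemployed = 5.62 million.
Labor force = 153.49 + 5.62 = 159.11 million.
Not in labor force = 12.59 + 1.16 + 10.83 + 51.46 = 76.04 million (those not working and not actively searching are outside the labor force — including those who want a job but have given up searching).
Civilian working-age population = 159.11 + 76.04 = 235.15 million.
Unemployment rate = 5.62 / 159.11 = 3.53%.
Labor force participation rate = 159.11 / 235.15 = 67.66%.

Unemployment rate ≈ 3.53%; labor force participation rate ≈ 67.66%.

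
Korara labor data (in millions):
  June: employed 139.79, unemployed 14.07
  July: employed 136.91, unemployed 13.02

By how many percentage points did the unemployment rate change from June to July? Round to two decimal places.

The unemployment rate changed by −0.46 percentage points.

June: labor force = 139.79 + 14.07 = 153.86; u = 14.07/153.86 = 9.14%.
July: labor force = 136.91 + 13.02 = 149.93; u = 13.02/149.93 = 8.68%.
Change = 8.68% − 9.14% = −0.46 pp.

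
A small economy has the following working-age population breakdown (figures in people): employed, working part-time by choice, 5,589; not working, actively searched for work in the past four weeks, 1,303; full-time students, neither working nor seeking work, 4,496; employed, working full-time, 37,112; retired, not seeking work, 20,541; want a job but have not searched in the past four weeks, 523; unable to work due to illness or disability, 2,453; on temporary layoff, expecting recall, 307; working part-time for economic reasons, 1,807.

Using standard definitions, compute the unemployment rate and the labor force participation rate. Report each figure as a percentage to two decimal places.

Unemployment rate ≈ 3.49%; labor force participation rate ≈ 62.21%.

Employed = 5,589 + 37,112 + 1,807 = 44,508 (anyone who worked, including part-time for economic reasons, counts as employed).
Unemployed = 1,303 + 307 = 1,610 (jobless and actively searching, or on temporary layoff).
Labor force = 44,508 + 1,610 = 46,118.
Not in labor force = 4,496 + 20,541 + 523 + 2,453 = 28,013 (those not working and not actively searching are outside the labor force — including those who want a job but have given up searching).
Civilian working-age population = 46,118 + 28,013 = 74,131.
Unemployment rate = 1,610 / 46,118 = 3.49%.
Labor force participation rate = 46,118 / 74,131 = 62.21%.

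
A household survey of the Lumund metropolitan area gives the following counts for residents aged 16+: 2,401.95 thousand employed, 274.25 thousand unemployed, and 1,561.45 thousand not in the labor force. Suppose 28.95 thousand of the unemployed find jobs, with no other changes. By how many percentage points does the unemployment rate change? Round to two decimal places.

Initially, labor force = 2,401.95 + 274.25 = 2,676.20 thousand, so u = 274.25/2,676.20 = 10.25%.
After the change, unemployed falls and employed rises by 28.95; labor force unchanged → E = 2,430.90, U = 245.30, labor force = 2,676.20 thousand.
New unemployment rate = 245.30 / 2,676.20 = 9.17%.
Change = 9.17% − 10.25% = −1.08 percentage points.

The unemployment rate changes by −1.08 percentage points.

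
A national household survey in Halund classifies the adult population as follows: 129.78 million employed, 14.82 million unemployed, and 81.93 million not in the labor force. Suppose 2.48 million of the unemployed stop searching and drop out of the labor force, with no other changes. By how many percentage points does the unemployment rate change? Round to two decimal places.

The unemployment rate changes by −1.57 percentage points.

Initially, labor force = 129.78 + 14.82 = 144.60 million, so u = 14.82/144.60 = 10.25%.
After the change, unemployed and labor force both fall by 2.48 → E = 129.78, U = 12.34, labor force = 142.12 million.
New unemployment rate = 12.34 / 142.12 = 8.68%.
Change = 8.68% − 10.25% = −1.57 percentage points.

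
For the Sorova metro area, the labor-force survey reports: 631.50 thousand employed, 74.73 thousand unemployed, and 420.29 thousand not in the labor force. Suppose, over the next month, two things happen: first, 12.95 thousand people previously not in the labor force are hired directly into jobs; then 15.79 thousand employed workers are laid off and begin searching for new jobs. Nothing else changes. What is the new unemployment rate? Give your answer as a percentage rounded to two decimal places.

Initially, labor force = 631.50 + 74.73 = 706.23 thousand, so u = 74.73/706.23 = 10.58%.
After the first change, employed and labor force both rise by 12.95; unemployed unchanged → E = 644.45, U = 74.73, labor force = 719.18 thousand.
After the second change, employed falls and unemployed rises by 15.79; labor force unchanged → E = 628.66, U = 90.52, labor force = 719.18 thousand.
New unemployment rate = 90.52 / 719.18 = 12.59%.

New unemployment rate ≈ 12.59%.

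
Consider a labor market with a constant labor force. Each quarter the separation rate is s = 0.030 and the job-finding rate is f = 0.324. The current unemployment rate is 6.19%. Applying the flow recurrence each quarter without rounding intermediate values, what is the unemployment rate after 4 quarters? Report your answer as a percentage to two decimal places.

Unemployment rate after four quarters ≈ 8.08%.

With a fixed labor force, u_{t+1} = u_t + s·(1−u_t) − f·u_t = u_t·(1−s−f) + s.
Here 1−s−f = 0.646 and s = 0.030.
u_1 = 0.061900 × 0.646 + 0.030 = 0.069987.
u_2 = 0.069987 × 0.646 + 0.030 = 0.075212.
u_3 = 0.075212 × 0.646 + 0.030 = 0.078587.
u_4 = 0.078587 × 0.646 + 0.030 = 0.080767.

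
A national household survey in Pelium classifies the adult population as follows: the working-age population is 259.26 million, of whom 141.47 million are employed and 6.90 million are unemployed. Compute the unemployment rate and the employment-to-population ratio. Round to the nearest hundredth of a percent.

Labor force = employed + unemployed = 141.47 + 6.90 = 148.37 million.
Unemployment rate = 6.90 / 148.37 = 4.65%.
Employment-population ratio = 141.47 / 259.26 = 54.57%.

Unemployment rate ≈ 4.65%; employment-population ratio ≈ 54.57%.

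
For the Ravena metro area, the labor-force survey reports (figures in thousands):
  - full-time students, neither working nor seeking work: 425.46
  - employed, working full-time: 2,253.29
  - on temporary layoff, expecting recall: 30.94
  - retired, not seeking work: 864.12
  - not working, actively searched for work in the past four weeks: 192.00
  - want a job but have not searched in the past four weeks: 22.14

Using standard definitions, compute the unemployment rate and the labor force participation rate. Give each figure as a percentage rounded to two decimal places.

Unemployment rate ≈ 9.00%; labor force participation rate ≈ 65.37%.

Employed = 2,253.29 thousand.
Unemployed = 30.94 + 192.00 = 222.94 thousand (jobless and actively searching, or on temporary layoff).
Labor force = 2,253.29 + 222.94 = 2,476.23 thousand.
Not in labor force = 425.46 + 864.12 + 22.14 = 1,311.72 thousand (those not working and not actively searching are outside the labor force — including those who want a job but have given up searching).
Civilian working-age population = 2,476.23 + 1,311.72 = 3,787.95 thousand.
Unemployment rate = 222.94 / 2,476.23 = 9.00%.
Labor force participation rate = 2,476.23 / 3,787.95 = 65.37%.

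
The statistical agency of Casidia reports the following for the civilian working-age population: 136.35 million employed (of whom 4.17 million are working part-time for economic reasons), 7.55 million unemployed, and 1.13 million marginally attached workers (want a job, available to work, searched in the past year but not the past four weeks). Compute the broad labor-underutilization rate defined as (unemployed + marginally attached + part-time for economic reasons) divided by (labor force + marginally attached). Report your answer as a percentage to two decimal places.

Broad underutilization rate ≈ 8.86%.

Labor force = 136.35 + 7.55 = 143.90 million.
Numerator = 7.55 + 1.13 + 4.17 = 12.85 million.
Denominator = 143.90 + 1.13 = 145.03 million.
Broad rate = 12.85 / 145.03 = 8.86%.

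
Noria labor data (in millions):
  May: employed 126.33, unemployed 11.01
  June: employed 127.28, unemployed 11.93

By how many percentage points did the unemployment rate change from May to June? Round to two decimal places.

The unemployment rate changed by +0.55 percentage points.

May: labor force = 126.33 + 11.01 = 137.34; u = 11.01/137.34 = 8.02%.
June: labor force = 127.28 + 11.93 = 139.21; u = 11.93/139.21 = 8.57%.
Change = 8.57% − 8.02% = +0.55 pp.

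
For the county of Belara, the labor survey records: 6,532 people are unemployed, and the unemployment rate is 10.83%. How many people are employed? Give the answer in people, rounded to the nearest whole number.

Labor force = U / u = 6,532 / 0.1083 ≈ 60,314.
Employed = labor force − unemployed = 60,314 − 6,532 = 53,782.

About 53,782 are employed.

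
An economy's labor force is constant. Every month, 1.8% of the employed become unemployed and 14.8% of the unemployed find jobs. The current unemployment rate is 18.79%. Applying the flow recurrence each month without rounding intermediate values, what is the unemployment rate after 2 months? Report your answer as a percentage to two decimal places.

With a fixed labor force, u_{t+1} = u_t + s·(1−u_t) − f·u_t = u_t·(1−s−f) + s.
Here 1−s−f = 0.834 and s = 0.018.
u_1 = 0.187900 × 0.834 + 0.018 = 0.174709.
u_2 = 0.174709 × 0.834 + 0.018 = 0.163707.

Unemployment rate after two months ≈ 16.37%.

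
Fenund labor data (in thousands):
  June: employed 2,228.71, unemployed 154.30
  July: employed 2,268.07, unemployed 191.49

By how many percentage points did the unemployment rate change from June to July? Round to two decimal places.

The unemployment rate changed by +1.31 percentage points.

June: labor force = 2,228.71 + 154.30 = 2,383.01; u = 154.30/2,383.01 = 6.48%.
July: labor force = 2,268.07 + 191.49 = 2,459.56; u = 191.49/2,459.56 = 7.79%.
Change = 7.79% − 6.48% = +1.31 pp.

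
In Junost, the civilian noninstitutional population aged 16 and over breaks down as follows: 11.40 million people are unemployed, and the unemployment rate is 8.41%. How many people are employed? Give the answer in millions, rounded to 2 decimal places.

Labor force = U / u = 11.40 / 0.0841 ≈ 135.55 million.
Employed = labor force − unemployed = 135.55 − 11.40 = 124.15 million.

About 124.15 million are employed.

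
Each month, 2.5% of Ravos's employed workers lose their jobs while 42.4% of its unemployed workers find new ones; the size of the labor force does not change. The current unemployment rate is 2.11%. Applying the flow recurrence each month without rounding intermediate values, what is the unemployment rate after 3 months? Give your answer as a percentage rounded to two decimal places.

With a fixed labor force, u_{t+1} = u_t + s·(1−u_t) − f·u_t = u_t·(1−s−f) + s.
Here 1−s−f = 0.551 and s = 0.025.
u_1 = 0.021100 × 0.551 + 0.025 = 0.036626.
u_2 = 0.036626 × 0.551 + 0.025 = 0.045181.
u_3 = 0.045181 × 0.551 + 0.025 = 0.049895.

Unemployment rate after three months ≈ 4.99%.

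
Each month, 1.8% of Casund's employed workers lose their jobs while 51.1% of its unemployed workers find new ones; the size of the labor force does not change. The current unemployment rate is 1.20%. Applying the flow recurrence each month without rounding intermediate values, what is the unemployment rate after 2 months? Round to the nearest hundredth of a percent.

With a fixed labor force, u_{t+1} = u_t + s·(1−u_t) − f·u_t = u_t·(1−s−f) + s.
Here 1−s−f = 0.471 and s = 0.018.
u_1 = 0.012000 × 0.471 + 0.018 = 0.023652.
u_2 = 0.023652 × 0.471 + 0.018 = 0.029140.

Unemployment rate after two months ≈ 2.91%.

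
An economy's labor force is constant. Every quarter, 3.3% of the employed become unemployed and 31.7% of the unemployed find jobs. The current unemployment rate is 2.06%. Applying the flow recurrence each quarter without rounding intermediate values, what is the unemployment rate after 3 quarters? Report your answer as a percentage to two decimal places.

Unemployment rate after three quarters ≈ 7.40%.

With a fixed labor force, u_{t+1} = u_t + s·(1−u_t) − f·u_t = u_t·(1−s−f) + s.
Here 1−s−f = 0.650 and s = 0.033.
u_1 = 0.020600 × 0.650 + 0.033 = 0.046390.
u_2 = 0.046390 × 0.650 + 0.033 = 0.063154.
u_3 = 0.063154 × 0.650 + 0.033 = 0.074050.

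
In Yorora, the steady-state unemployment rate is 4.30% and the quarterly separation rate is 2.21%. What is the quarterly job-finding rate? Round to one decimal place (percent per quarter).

Job-finding rate ≈ 49.2% per quarter.

From u* = s/(s+f): f = s·(1−u)/u.
f = 2.21 × (1 − 0.0430) / 0.0430 = 2.1150 / 0.0430 ≈ 49.2% per quarter.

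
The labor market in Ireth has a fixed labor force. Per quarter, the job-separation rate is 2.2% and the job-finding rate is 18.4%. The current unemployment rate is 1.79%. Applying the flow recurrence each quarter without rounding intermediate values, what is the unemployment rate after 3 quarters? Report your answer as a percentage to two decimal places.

Unemployment rate after three quarters ≈ 6.23%.

With a fixed labor force, u_{t+1} = u_t + s·(1−u_t) − f·u_t = u_t·(1−s−f) + s.
Here 1−s−f = 0.794 and s = 0.022.
u_1 = 0.017900 × 0.794 + 0.022 = 0.036213.
u_2 = 0.036213 × 0.794 + 0.022 = 0.050753.
u_3 = 0.050753 × 0.794 + 0.022 = 0.062298.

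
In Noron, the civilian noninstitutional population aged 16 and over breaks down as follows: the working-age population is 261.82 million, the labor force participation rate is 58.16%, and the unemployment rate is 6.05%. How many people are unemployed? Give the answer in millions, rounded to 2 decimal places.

About 9.21 million are unemployed.

Labor force = 0.5816 × 261.82 = 152.27 million.
Unemployed = 0.0605 × 152.27 ≈ 9.21 million.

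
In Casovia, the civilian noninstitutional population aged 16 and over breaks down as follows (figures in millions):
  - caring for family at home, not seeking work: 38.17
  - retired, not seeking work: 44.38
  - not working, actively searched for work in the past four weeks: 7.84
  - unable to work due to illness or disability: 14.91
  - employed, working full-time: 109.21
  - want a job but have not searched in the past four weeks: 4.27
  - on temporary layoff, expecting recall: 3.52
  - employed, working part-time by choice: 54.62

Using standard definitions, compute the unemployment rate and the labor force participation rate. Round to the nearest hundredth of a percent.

Employed = 109.21 + 54.62 = 163.83 million.
Unemployed = 7.84 + 3.52 = 11.36 million (jobless and actively searching, or on temporary layoff).
Labor force = 163.83 + 11.36 = 175.19 million.
Not in labor force = 38.17 + 44.38 + 14.91 + 4.27 = 101.73 million (those not working and not actively searching are outside the labor force — including those who want a job but have given up searching).
Civilian working-age population = 175.19 + 101.73 = 276.92 million.
Unemployment rate = 11.36 / 175.19 = 6.48%.
Labor force participation rate = 175.19 / 276.92 = 63.26%.

Unemployment rate ≈ 6.48%; labor force participation rate ≈ 63.26%.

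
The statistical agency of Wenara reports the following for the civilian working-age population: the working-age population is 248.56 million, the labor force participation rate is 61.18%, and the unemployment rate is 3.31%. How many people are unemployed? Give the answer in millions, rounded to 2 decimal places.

About 5.03 million are unemployed.

Labor force = 0.6118 × 248.56 = 152.07 million.
Unemployed = 0.0331 × 152.07 ≈ 5.03 million.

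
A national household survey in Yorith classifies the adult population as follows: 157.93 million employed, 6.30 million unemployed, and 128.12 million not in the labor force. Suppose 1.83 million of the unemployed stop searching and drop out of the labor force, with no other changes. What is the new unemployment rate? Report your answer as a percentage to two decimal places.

Initially, labor force = 157.93 + 6.30 = 164.23 million, so u = 6.30/164.23 = 3.84%.
After the change, unemployed and labor force both fall by 1.83 → E = 157.93, U = 4.47, labor force = 162.40 million.
New unemployment rate = 4.47 / 162.40 = 2.75%.

New unemployment rate ≈ 2.75%.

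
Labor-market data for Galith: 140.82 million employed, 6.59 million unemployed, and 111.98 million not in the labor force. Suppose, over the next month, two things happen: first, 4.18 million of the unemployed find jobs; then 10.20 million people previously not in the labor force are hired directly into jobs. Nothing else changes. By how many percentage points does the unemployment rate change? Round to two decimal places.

The unemployment rate changes by −2.94 percentage points.

Initially, labor force = 140.82 + 6.59 = 147.41 million, so u = 6.59/147.41 = 4.47%.
After the first change, unemployed falls and employed rises by 4.18; labor force unchanged → E = 145.00, U = 2.41, labor force = 147.41 million.
After the second change, employed and labor force both rise by 10.20; unemployed unchanged → E = 155.20, U = 2.41, labor force = 157.61 million.
New unemployment rate = 2.41 / 157.61 = 1.53%.
Change = 1.53% − 4.47% = −2.94 percentage points.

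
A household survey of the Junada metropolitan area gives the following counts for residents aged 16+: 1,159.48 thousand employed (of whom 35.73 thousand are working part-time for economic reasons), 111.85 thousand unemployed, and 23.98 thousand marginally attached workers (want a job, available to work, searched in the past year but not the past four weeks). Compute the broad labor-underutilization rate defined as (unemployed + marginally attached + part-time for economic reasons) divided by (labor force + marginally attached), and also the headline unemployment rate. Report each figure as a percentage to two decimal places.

Broad underutilization rate ≈ 13.24%; headline unemployment rate ≈ 8.80%.

Labor force = 1,159.48 + 111.85 = 1,271.33 thousand.
Numerator = 111.85 + 23.98 + 35.73 = 171.56 thousand.
Denominator = 1,271.33 + 23.98 = 1,295.31 thousand.
Broad rate = 171.56 / 1,295.31 = 13.24%.
Headline unemployment rate = 111.85 / 1,271.33 = 8.80%.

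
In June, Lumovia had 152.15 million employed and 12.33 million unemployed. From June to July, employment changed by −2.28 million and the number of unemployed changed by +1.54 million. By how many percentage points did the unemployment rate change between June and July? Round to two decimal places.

June: labor force = 152.15 + 12.33 = 164.48; u = 12.33/164.48 = 7.50%.
July: labor force = 149.87 + 13.87 = 163.74; u = 13.87/163.74 = 8.47%.
Change = 8.47% − 7.50% = +0.97 pp.

The unemployment rate changed by +0.97 percentage points.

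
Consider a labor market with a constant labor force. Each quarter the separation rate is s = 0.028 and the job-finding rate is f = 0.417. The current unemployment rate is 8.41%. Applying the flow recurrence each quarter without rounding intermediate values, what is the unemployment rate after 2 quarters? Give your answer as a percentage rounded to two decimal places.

Unemployment rate after two quarters ≈ 6.94%.

With a fixed labor force, u_{t+1} = u_t + s·(1−u_t) − f·u_t = u_t·(1−s−f) + s.
Here 1−s−f = 0.555 and s = 0.028.
u_1 = 0.084100 × 0.555 + 0.028 = 0.074676.
u_2 = 0.074676 × 0.555 + 0.028 = 0.069445.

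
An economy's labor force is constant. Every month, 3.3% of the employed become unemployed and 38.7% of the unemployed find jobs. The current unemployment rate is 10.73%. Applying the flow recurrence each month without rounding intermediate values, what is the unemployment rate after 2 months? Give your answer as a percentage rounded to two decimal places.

Unemployment rate after two months ≈ 8.82%.

With a fixed labor force, u_{t+1} = u_t + s·(1−u_t) − f·u_t = u_t·(1−s−f) + s.
Here 1−s−f = 0.580 and s = 0.033.
u_1 = 0.107300 × 0.580 + 0.033 = 0.095234.
u_2 = 0.095234 × 0.580 + 0.033 = 0.088236.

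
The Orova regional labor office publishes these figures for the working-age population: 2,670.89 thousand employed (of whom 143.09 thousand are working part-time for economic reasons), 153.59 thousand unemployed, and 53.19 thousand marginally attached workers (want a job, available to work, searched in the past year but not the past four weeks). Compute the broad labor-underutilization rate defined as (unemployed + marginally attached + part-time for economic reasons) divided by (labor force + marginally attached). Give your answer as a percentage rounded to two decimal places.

Broad underutilization rate ≈ 12.16%.

Labor force = 2,670.89 + 153.59 = 2,824.48 thousand.
Numerator = 153.59 + 53.19 + 143.09 = 349.87 thousand.
Denominator = 2,824.48 + 53.19 = 2,877.67 thousand.
Broad rate = 349.87 / 2,877.67 = 12.16%.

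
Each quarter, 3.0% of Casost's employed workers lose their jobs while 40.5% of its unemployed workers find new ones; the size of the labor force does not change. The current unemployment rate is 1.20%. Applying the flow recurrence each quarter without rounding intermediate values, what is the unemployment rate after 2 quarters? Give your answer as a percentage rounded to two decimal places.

Unemployment rate after two quarters ≈ 5.08%.

With a fixed labor force, u_{t+1} = u_t + s·(1−u_t) − f·u_t = u_t·(1−s−f) + s.
Here 1−s−f = 0.565 and s = 0.030.
u_1 = 0.012000 × 0.565 + 0.030 = 0.036780.
u_2 = 0.036780 × 0.565 + 0.030 = 0.050781.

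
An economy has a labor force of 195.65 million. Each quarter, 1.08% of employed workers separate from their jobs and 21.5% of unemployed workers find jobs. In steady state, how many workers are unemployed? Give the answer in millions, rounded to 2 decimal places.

Steady-state unemployment rate u* = s/(s+f) = 1.08/(1.08+21.5) = 0.047830.
Unemployed = u* × labor force = 0.047830 × 195.65 ≈ 9.36 million.

About 9.36 million are unemployed in steady state.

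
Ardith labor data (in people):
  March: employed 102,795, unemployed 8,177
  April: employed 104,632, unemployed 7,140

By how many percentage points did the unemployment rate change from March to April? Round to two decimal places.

March: labor force = 102,795 + 8,177 = 110,972; u = 8,177/110,972 = 7.37%.
April: labor force = 104,632 + 7,140 = 111,772; u = 7,140/111,772 = 6.39%.
Change = 6.39% − 7.37% = −0.98 pp.

The unemployment rate changed by −0.98 percentage points.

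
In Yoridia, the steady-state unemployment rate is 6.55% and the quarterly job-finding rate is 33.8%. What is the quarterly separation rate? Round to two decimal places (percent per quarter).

From u* = s/(s+f): s = u·f/(1−u).
s = 0.0655 × 33.8 / (1 − 0.0655) = 2.2139 / 0.9345 ≈ 2.37% per quarter.

Separation rate ≈ 2.37% per quarter.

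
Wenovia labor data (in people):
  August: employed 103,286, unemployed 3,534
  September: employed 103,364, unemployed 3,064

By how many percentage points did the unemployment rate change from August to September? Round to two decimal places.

The unemployment rate changed by −0.43 percentage points.

August: labor force = 103,286 + 3,534 = 106,820; u = 3,534/106,820 = 3.31%.
September: labor force = 103,364 + 3,064 = 106,428; u = 3,064/106,428 = 2.88%.
Change = 2.88% − 3.31% = −0.43 pp.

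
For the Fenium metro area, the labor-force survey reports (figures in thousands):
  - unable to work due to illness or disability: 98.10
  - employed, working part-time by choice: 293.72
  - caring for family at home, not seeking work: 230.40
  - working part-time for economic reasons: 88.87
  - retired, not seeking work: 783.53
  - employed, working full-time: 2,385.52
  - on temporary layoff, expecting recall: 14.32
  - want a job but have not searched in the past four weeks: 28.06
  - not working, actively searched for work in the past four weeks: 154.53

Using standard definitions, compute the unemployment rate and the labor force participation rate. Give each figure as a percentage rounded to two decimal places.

Employed = 293.72 + 88.87 + 2,385.52 = 2,768.11 thousand (anyone who worked, including part-time for economic reasons, counts as employed).
Unemployed = 14.32 + 154.53 = 168.85 thousand (jobless and actively searching, or on temporary layoff).
Labor force = 2,768.11 + 168.85 = 2,936.96 thousand.
Not in labor force = 98.10 + 230.40 + 783.53 + 28.06 = 1,140.09 thousand (those not working and not actively searching are outside the labor force — including those who want a job but have given up searching).
Civilian working-age population = 2,936.96 + 1,140.09 = 4,077.05 thousand.
Unemployment rate = 168.85 / 2,936.96 = 5.75%.
Labor force participation rate = 2,936.96 / 4,077.05 = 72.04%.

Unemployment rate ≈ 5.75%; labor force participation rate ≈ 72.04%.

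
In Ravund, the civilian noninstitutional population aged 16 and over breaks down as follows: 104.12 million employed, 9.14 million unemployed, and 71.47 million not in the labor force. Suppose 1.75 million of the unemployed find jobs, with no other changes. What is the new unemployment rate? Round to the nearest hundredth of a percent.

Initially, labor force = 104.12 + 9.14 = 113.26 million, so u = 9.14/113.26 = 8.07%.
After the change, unemployed falls and employed rises by 1.75; labor force unchanged → E = 105.87, U = 7.39, labor force = 113.26 million.
New unemployment rate = 7.39 / 113.26 = 6.52%.

New unemployment rate ≈ 6.52%.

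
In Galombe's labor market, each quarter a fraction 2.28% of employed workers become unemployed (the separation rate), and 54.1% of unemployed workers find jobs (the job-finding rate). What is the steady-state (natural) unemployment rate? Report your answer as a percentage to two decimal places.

Steady-state unemployment rate ≈ 4.04%.

At steady state the flows balance: s·E = f·U, so U/(E+U) = s/(s+f).
u* = 2.28 / (2.28 + 54.1) = 2.28 / 56.38 = 4.04%.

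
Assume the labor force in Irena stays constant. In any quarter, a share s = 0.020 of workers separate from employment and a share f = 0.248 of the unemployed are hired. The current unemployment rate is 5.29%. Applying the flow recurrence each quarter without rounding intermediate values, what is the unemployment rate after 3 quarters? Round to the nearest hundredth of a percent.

With a fixed labor force, u_{t+1} = u_t + s·(1−u_t) − f·u_t = u_t·(1−s−f) + s.
Here 1−s−f = 0.732 and s = 0.020.
u_1 = 0.052900 × 0.732 + 0.020 = 0.058723.
u_2 = 0.058723 × 0.732 + 0.020 = 0.062985.
u_3 = 0.062985 × 0.732 + 0.020 = 0.066105.

Unemployment rate after three quarters ≈ 6.61%.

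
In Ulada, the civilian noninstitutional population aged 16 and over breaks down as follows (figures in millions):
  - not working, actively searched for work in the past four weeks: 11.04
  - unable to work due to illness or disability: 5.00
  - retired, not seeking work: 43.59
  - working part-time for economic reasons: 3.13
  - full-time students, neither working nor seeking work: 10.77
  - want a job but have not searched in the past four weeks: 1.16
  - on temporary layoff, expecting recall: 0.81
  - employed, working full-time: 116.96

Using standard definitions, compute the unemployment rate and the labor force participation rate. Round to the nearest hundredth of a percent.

Unemployment rate ≈ 8.98%; labor force participation rate ≈ 68.55%.

Employed = 3.13 + 116.96 = 120.09 million (anyone who worked, including part-time for economic reasons, counts as employed).
Unemployed = 11.04 + 0.81 = 11.85 million (jobless and actively searching, or on temporary layoff).
Labor force = 120.09 + 11.85 = 131.94 million.
Not in labor force = 5.00 + 43.59 + 10.77 + 1.16 = 60.52 million (those not working and not actively searching are outside the labor force — including those who want a job but have given up searching).
Civilian working-age population = 131.94 + 60.52 = 192.46 million.
Unemployment rate = 11.85 / 131.94 = 8.98%.
Labor force participation rate = 131.94 / 192.46 = 68.55%.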